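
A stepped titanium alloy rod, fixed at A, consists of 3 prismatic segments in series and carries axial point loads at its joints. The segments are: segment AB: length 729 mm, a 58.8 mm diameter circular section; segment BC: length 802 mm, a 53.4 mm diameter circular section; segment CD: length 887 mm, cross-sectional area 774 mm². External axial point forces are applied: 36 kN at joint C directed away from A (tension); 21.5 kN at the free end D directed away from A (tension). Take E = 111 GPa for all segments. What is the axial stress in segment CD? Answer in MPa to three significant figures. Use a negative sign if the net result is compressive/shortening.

27.8 MPa

Internal axial forces (sectioning from the free end, tension +): N_CD = 21.5 kN, N_BC = 57.5 kN, N_AB = 57.5 kN.
σ_CD = N_CD/A_CD = 21500/774 = 27.78 MPa.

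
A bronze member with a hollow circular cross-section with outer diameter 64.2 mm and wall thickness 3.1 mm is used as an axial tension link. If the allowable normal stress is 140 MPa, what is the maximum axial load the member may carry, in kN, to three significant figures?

83.3 kN

A = 595 mm².
P_max = σ_allow · A = 140 · 595 = 83310 N = 83.31 kN.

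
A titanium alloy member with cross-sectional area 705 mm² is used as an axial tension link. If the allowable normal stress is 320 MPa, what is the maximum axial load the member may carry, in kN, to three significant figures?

226 kN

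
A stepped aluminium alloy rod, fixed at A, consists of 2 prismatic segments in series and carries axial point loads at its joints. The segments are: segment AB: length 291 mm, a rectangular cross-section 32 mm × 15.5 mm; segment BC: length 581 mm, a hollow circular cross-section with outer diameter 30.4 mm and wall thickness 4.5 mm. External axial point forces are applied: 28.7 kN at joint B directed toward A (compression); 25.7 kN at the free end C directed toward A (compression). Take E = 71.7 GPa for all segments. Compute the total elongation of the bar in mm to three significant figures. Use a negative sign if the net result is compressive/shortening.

-1.01 mm

Internal axial forces (sectioning from the free end, tension +): N_BC = -25.7 kN, N_AB = -54.4 kN.
A_AB = 496 mm².
A_BC = 366.2 mm².
δ_AB = -54400·291/(496·71700) = -0.4451 mm
δ_BC = -25700·581/(366.2·71700) = -0.5688 mm
δ = Σδ_i = -1.014 mm.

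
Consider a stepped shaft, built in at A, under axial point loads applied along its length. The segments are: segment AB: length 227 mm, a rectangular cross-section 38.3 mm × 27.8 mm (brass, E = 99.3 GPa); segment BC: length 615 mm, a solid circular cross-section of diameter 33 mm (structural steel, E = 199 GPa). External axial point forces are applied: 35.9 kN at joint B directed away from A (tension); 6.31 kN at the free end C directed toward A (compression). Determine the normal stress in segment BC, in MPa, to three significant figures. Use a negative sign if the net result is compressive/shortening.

Internal axial forces (sectioning from the free end, tension +): N_BC = -6.31 kN, N_AB = 29.59 kN.
A_BC = 855.3 mm².
σ_BC = N_BC/A_BC = -6310/855.3 = -7.378 MPa.

-7.38 MPa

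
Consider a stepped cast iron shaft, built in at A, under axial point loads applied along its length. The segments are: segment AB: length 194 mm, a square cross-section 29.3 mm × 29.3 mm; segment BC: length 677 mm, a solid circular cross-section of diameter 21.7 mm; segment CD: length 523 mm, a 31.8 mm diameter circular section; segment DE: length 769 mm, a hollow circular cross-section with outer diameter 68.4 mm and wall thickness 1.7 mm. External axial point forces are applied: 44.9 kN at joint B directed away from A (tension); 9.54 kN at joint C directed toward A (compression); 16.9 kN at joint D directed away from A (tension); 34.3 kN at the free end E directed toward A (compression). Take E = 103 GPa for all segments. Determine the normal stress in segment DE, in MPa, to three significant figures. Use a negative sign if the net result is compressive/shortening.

Internal axial forces (sectioning from the free end, tension +): N_DE = -34.3 kN, N_CD = -17.4 kN, N_BC = -26.94 kN, N_AB = 17.96 kN.
A_DE = 356.2 mm².
σ_DE = N_DE/A_DE = -34300/356.2 = -96.29 MPa.

-96.3 MPa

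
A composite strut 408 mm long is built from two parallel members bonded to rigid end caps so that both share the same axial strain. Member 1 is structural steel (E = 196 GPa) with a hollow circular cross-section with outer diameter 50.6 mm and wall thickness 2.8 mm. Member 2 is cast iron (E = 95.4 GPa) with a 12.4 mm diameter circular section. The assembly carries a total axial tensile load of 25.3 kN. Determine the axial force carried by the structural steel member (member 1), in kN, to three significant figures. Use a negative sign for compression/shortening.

A_1 = 420.5 mm².
A_2 = 120.8 mm².
Equal strain + equilibrium ⇒ each member carries load in proportion to AE: A₁E₁ = 82410000 N, A₂E₂ = 11520000 N, ΣAE = 93930000 N.
F₁ = P·A₁E₁/ΣAE = 25300·82410000/93930000 = 22200 N.

22.2 kN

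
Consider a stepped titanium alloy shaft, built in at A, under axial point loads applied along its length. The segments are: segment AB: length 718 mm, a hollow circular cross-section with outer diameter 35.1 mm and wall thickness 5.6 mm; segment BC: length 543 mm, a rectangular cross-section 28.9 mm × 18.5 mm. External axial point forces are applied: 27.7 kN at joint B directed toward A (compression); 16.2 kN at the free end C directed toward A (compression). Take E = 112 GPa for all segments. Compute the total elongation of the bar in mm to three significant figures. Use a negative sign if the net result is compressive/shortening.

Internal axial forces (sectioning from the free end, tension +): N_BC = -16.2 kN, N_AB = -43.9 kN.
A_AB = 519 mm².
A_BC = 534.6 mm².
δ_AB = -43900·718/(519·112000) = -0.5423 mm
δ_BC = -16200·543/(534.6·112000) = -0.1469 mm
δ = Σδ_i = -0.6892 mm.

-0.689 mm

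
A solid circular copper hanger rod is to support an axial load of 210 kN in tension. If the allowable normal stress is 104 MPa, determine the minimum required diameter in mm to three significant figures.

Required area A ≥ P/σ_allow = 210000/104 = 2019 mm².
For a solid circular section, d ≥ √(4A/π) = 50.7 mm.

50.7 mm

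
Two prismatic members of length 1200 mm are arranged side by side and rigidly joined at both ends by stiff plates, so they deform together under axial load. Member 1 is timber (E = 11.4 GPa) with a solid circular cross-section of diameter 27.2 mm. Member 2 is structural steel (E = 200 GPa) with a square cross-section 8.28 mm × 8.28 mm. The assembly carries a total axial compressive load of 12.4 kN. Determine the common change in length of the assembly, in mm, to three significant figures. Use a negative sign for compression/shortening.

A_1 = 581.1 mm².
A_2 = 68.56 mm².
Equal strain + equilibrium ⇒ each member carries load in proportion to AE: A₁E₁ = 6624000 N, A₂E₂ = 13710000 N, ΣAE = 20340000 N.
δ = PL/ΣAE = -12400·1200/20340000 = -0.7317 mm.

-0.732 mm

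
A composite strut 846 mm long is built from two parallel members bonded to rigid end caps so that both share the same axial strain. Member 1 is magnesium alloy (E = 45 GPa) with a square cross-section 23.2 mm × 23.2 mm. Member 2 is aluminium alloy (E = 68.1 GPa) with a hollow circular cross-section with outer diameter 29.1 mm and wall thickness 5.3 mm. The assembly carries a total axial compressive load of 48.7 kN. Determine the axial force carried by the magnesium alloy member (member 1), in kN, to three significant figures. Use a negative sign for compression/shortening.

-23.0 kN

A_1 = 538.2 mm².
A_2 = 396.3 mm².
Equal strain + equilibrium ⇒ each member carries load in proportion to AE: A₁E₁ = 24220000 N, A₂E₂ = 26990000 N, ΣAE = 51210000 N.
F₁ = P·A₁E₁/ΣAE = -48700·24220000/51210000 = -23030 N.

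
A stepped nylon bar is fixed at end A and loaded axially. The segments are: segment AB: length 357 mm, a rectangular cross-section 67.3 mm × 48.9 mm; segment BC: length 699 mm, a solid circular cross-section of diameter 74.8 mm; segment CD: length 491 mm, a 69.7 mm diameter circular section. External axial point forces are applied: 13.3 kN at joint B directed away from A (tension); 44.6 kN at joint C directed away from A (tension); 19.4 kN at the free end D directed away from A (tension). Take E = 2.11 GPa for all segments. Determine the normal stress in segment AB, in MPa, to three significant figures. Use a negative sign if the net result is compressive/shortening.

23.5 MPa

Internal axial forces (sectioning from the free end, tension +): N_CD = 19.4 kN, N_BC = 64 kN, N_AB = 77.3 kN.
A_AB = 3291 mm².
σ_AB = N_AB/A_AB = 77300/3291 = 23.49 MPa.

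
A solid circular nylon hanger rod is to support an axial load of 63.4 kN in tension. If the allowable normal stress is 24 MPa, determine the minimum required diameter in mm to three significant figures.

58.0 mm

Required area A ≥ P/σ_allow = 63400/24 = 2642 mm².
For a solid circular section, d ≥ √(4A/π) = 58 mm.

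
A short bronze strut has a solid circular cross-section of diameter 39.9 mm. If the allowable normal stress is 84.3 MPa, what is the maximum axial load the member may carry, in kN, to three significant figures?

105 kN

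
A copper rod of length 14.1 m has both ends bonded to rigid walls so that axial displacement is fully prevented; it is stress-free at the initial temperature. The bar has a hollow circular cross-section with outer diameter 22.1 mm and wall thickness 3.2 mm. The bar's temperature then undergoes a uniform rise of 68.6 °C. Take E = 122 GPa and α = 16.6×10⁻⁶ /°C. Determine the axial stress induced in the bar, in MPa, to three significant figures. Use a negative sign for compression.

-139 MPa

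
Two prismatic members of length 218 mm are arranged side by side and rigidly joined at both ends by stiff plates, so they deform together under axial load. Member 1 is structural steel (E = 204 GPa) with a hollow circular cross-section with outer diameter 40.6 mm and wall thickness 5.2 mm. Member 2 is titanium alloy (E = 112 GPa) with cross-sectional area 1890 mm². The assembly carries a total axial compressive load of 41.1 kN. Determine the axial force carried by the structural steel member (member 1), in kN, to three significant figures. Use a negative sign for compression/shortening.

A_1 = 578.3 mm².
Equal strain + equilibrium ⇒ each member carries load in proportion to AE: A₁E₁ = 118000000 N, A₂E₂ = 211700000 N, ΣAE = 329700000 N.
F₁ = P·A₁E₁/ΣAE = -41100·118000000/329700000 = -14710 N.

-14.7 kN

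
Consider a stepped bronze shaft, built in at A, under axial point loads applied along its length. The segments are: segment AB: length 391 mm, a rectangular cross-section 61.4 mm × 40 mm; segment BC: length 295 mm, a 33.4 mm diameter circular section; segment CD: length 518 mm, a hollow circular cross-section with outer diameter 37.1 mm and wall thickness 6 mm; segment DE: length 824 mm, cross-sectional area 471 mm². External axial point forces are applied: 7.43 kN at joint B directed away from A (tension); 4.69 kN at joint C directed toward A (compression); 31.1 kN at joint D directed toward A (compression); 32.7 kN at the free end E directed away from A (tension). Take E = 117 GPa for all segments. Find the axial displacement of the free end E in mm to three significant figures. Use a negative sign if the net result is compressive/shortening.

Internal axial forces (sectioning from the free end, tension +): N_DE = 32.7 kN, N_CD = 1.6 kN, N_BC = -3.09 kN, N_AB = 4.34 kN.
A_AB = 2456 mm².
A_BC = 876.2 mm².
A_CD = 586.2 mm².
δ_AB = 4340·391/(2456·117000) = 0.005905 mm
δ_BC = -3090·295/(876.2·117000) = -0.008892 mm
δ_CD = 1600·518/(586.2·117000) = 0.01208 mm
δ_DE = 32700·824/(471·117000) = 0.489 mm
δ = Σδ_i = 0.4981 mm.

0.498 mm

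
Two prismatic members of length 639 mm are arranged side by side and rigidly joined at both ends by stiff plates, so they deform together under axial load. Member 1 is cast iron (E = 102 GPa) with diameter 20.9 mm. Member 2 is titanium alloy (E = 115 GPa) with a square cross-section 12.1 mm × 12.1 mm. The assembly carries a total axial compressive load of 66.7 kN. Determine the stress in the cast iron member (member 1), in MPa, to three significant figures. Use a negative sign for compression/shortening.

-131 MPa

A_1 = 343.1 mm².
A_2 = 146.4 mm².
Equal strain + equilibrium ⇒ each member carries load in proportion to AE: A₁E₁ = 34990000 N, A₂E₂ = 16840000 N, ΣAE = 51830000 N.
σ₁ = P·E₁/ΣAE = -66700·102000/51830000 = -131.3 MPa.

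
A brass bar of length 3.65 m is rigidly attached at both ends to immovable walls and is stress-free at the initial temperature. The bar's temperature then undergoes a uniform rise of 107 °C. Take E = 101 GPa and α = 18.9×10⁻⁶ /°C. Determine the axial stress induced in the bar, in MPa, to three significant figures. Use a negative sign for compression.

-204 MPa

Free thermal expansion αLΔT = 18.9e-6 · 3650 · 107 = 7.381 mm.
The walls impose strain ε = −(7.381)/3650 = -2.0223e-03; σ = Eε = 101000 · -2.0223e-03 = -204.3 MPa.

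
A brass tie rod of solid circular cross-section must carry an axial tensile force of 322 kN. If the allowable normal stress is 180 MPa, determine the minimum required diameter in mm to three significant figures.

Required area A ≥ P/σ_allow = 322000/180 = 1789 mm².
For a solid circular section, d ≥ √(4A/π) = 47.73 mm.

47.7 mm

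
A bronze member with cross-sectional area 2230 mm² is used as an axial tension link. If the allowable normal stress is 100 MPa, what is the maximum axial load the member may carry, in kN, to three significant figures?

P_max = σ_allow · A = 100 · 2230 = 223000 N = 223 kN.

223 kN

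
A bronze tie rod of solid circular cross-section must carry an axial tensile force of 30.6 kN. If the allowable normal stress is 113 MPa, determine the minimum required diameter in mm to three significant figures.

Required area A ≥ P/σ_allow = 30600/113 = 270.8 mm².
For a solid circular section, d ≥ √(4A/π) = 18.57 mm.

18.6 mm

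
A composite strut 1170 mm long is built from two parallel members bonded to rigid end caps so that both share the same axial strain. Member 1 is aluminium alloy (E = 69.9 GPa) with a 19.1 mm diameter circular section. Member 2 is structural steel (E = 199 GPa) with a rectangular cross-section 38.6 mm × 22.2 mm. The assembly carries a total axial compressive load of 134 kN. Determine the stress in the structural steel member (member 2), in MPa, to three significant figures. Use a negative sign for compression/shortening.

A_1 = 286.5 mm².
A_2 = 856.9 mm².
Equal strain + equilibrium ⇒ each member carries load in proportion to AE: A₁E₁ = 20030000 N, A₂E₂ = 170500000 N, ΣAE = 190600000 N.
σ₂ = P·E₂/ΣAE = -134000·199000/190600000 = -139.9 MPa.

-140 MPa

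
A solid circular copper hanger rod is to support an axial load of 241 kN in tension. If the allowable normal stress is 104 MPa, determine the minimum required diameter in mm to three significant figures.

54.3 mm

Required area A ≥ P/σ_allow = 241000/104 = 2317 mm².
For a solid circular section, d ≥ √(4A/π) = 54.32 mm.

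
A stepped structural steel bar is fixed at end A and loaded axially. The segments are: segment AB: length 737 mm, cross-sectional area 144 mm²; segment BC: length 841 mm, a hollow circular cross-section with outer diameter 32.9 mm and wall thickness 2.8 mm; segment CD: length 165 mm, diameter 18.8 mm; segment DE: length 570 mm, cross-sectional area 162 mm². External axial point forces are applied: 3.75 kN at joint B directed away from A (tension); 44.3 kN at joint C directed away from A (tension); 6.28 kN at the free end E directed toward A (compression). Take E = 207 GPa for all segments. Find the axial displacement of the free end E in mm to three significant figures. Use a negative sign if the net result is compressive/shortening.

1.49 mm

Internal axial forces (sectioning from the free end, tension +): N_DE = -6.28 kN, N_CD = -6.28 kN, N_BC = 38.02 kN, N_AB = 41.77 kN.
A_BC = 264.8 mm².
A_CD = 277.6 mm².
δ_AB = 41770·737/(144·207000) = 1.033 mm
δ_BC = 38020·841/(264.8·207000) = 0.5834 mm
δ_CD = -6280·165/(277.6·207000) = -0.01803 mm
δ_DE = -6280·570/(162·207000) = -0.1067 mm
δ = Σδ_i = 1.491 mm.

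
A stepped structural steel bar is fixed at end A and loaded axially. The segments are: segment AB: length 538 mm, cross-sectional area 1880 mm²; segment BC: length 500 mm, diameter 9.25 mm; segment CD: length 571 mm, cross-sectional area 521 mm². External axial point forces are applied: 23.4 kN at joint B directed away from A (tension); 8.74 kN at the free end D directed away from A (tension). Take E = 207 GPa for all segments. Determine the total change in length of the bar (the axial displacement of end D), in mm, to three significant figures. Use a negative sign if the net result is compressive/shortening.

0.405 mm

Internal axial forces (sectioning from the free end, tension +): N_CD = 8.74 kN, N_BC = 8.74 kN, N_AB = 32.14 kN.
A_BC = 67.2 mm².
δ_AB = 32140·538/(1880·207000) = 0.04443 mm
δ_BC = 8740·500/(67.2·207000) = 0.3142 mm
δ_CD = 8740·571/(521·207000) = 0.04627 mm
δ = Σδ_i = 0.4049 mm.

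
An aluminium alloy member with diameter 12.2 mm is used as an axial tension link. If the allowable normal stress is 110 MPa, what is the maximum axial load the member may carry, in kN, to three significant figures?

A = 116.9 mm².
P_max = σ_allow · A = 110 · 116.9 = 12860 N = 12.86 kN.

12.9 kN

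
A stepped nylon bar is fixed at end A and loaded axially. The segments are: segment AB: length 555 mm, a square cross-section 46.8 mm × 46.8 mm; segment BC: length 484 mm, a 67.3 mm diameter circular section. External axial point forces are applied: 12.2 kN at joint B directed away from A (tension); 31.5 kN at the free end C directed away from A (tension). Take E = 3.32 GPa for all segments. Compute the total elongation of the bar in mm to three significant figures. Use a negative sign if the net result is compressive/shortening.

4.63 mm

Internal axial forces (sectioning from the free end, tension +): N_BC = 31.5 kN, N_AB = 43.7 kN.
A_AB = 2190 mm².
A_BC = 3557 mm².
δ_AB = 43700·555/(2190·3320) = 3.335 mm
δ_BC = 31500·484/(3557·3320) = 1.291 mm
δ = Σδ_i = 4.626 mm.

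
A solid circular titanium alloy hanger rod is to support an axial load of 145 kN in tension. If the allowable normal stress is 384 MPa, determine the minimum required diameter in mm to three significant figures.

Required area A ≥ P/σ_allow = 145000/384 = 377.6 mm².
For a solid circular section, d ≥ √(4A/π) = 21.93 mm.

21.9 mm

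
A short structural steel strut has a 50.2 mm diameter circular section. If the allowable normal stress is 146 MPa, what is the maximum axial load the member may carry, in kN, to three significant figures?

289 kN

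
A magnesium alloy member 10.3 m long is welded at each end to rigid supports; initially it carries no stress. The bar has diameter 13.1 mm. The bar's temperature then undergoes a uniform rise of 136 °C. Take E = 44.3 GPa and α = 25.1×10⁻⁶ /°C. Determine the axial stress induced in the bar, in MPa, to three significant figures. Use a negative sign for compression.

Free thermal expansion αLΔT = 25.1e-6 · 10300 · 136 = 35.16 mm.
The walls impose strain ε = −(35.16)/10300 = -3.4136e-03; σ = Eε = 44300 · -3.4136e-03 = -151.2 MPa.

-151 MPa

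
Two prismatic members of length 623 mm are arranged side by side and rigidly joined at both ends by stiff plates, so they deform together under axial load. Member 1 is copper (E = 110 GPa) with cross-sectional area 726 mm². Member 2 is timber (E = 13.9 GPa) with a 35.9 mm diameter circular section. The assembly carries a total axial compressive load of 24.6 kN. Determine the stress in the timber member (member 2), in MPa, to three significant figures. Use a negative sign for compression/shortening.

A_2 = 1012 mm².
Equal strain + equilibrium ⇒ each member carries load in proportion to AE: A₁E₁ = 79860000 N, A₂E₂ = 14070000 N, ΣAE = 93930000 N.
σ₂ = P·E₂/ΣAE = -24600·13900/93930000 = -3.64 MPa.

-3.64 MPa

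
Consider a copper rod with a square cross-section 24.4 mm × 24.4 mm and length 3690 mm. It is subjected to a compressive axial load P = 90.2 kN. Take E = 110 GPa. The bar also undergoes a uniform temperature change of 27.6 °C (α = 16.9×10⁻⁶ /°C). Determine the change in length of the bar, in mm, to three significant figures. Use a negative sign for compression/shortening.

-3.36 mm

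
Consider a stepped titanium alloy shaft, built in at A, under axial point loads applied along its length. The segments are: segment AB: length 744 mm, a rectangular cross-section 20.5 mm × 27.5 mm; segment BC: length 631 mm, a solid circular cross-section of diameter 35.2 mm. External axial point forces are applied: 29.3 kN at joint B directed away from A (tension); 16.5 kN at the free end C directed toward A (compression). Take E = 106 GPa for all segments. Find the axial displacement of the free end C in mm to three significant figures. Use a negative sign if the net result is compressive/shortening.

0.0584 mm

Internal axial forces (sectioning from the free end, tension +): N_BC = -16.5 kN, N_AB = 12.8 kN.
A_AB = 563.8 mm².
A_BC = 973.1 mm².
δ_AB = 12800·744/(563.8·106000) = 0.1594 mm
δ_BC = -16500·631/(973.1·106000) = -0.1009 mm
δ = Σδ_i = 0.05843 mm.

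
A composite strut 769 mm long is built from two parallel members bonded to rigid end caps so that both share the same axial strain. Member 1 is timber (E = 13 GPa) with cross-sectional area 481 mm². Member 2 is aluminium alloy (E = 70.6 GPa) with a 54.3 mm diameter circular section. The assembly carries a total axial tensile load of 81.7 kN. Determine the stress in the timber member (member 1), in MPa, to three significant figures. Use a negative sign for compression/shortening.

6.26 MPa

A_2 = 2316 mm².
Equal strain + equilibrium ⇒ each member carries load in proportion to AE: A₁E₁ = 6253000 N, A₂E₂ = 163500000 N, ΣAE = 169700000 N.
σ₁ = P·E₁/ΣAE = 81700·13000/169700000 = 6.257 MPa.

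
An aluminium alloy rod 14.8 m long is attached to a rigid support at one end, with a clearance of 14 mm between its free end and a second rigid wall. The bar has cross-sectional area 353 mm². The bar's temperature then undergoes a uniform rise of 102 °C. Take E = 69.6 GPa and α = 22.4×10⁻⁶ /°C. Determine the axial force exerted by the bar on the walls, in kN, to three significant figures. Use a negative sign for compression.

-32.9 kN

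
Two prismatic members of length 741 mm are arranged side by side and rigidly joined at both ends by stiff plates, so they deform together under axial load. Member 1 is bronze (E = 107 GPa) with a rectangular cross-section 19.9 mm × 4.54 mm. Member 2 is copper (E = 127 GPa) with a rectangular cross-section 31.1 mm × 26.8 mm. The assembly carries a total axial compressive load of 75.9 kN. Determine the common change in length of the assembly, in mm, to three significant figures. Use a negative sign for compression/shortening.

-0.487 mm

A_1 = 90.35 mm².
A_2 = 833.5 mm².
Equal strain + equilibrium ⇒ each member carries load in proportion to AE: A₁E₁ = 9667000 N, A₂E₂ = 105900000 N, ΣAE = 115500000 N.
δ = PL/ΣAE = -75900·741/115500000 = -0.4869 mm.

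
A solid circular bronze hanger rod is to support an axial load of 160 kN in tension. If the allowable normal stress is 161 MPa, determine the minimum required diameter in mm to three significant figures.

Required area A ≥ P/σ_allow = 160000/161 = 993.8 mm².
For a solid circular section, d ≥ √(4A/π) = 35.57 mm.

35.6 mm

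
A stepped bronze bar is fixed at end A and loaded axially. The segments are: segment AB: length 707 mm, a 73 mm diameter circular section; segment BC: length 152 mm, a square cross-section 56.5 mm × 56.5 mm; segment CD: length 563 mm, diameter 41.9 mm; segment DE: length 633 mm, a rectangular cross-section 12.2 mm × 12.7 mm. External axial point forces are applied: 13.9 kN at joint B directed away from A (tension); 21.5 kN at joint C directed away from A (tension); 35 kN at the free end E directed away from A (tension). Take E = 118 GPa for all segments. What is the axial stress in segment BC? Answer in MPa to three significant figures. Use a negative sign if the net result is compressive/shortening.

Internal axial forces (sectioning from the free end, tension +): N_DE = 35 kN, N_CD = 35 kN, N_BC = 56.5 kN, N_AB = 70.4 kN.
A_BC = 3192 mm².
σ_BC = N_BC/A_BC = 56500/3192 = 17.7 MPa.

17.7 MPa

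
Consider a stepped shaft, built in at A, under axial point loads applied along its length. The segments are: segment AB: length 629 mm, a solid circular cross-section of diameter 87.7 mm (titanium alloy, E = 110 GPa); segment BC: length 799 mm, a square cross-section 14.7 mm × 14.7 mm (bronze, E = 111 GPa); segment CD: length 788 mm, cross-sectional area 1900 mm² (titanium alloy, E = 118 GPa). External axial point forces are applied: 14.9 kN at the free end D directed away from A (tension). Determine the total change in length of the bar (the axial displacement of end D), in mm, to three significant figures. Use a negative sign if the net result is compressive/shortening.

0.563 mm

Internal axial forces (sectioning from the free end, tension +): N_CD = 14.9 kN, N_BC = 14.9 kN, N_AB = 14.9 kN.
A_AB = 6041 mm².
A_BC = 216.1 mm².
δ_AB = 14900·629/(6041·110000) = 0.0141 mm
δ_BC = 14900·799/(216.1·111000) = 0.4963 mm
δ_CD = 14900·788/(1900·118000) = 0.05237 mm
δ = Σδ_i = 0.5628 mm.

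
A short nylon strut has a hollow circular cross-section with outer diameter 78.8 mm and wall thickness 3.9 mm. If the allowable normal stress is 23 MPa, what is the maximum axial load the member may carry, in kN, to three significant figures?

21.1 kN

A = 917.7 mm².
P_max = σ_allow · A = 23 · 917.7 = 21110 N = 21.11 kN.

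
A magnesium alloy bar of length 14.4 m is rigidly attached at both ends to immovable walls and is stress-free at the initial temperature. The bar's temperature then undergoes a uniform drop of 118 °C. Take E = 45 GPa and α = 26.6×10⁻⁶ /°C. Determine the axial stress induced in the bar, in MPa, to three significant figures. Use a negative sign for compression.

Free thermal expansion αLΔT = 26.6e-6 · 14400 · -118 = -45.2 mm.
The walls impose strain ε = −(-45.2)/14400 = 3.1388e-03; σ = Eε = 45000 · 3.1388e-03 = 141.2 MPa.

141 MPa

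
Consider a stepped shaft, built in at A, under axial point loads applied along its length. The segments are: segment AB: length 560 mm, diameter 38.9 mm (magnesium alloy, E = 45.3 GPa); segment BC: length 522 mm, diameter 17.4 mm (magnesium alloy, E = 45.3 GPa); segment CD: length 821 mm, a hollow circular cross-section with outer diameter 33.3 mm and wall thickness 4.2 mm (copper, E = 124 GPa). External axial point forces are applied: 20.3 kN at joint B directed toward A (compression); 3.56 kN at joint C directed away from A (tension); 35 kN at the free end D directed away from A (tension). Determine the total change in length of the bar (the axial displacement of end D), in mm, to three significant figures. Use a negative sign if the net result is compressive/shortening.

2.66 mm

Internal axial forces (sectioning from the free end, tension +): N_CD = 35 kN, N_BC = 38.56 kN, N_AB = 18.26 kN.
A_AB = 1188 mm².
A_BC = 237.8 mm².
A_CD = 384 mm².
δ_AB = 18260·560/(1188·45300) = 0.1899 mm
δ_BC = 38560·522/(237.8·45300) = 1.869 mm
δ_CD = 35000·821/(384·124000) = 0.6035 mm
δ = Σδ_i = 2.662 mm.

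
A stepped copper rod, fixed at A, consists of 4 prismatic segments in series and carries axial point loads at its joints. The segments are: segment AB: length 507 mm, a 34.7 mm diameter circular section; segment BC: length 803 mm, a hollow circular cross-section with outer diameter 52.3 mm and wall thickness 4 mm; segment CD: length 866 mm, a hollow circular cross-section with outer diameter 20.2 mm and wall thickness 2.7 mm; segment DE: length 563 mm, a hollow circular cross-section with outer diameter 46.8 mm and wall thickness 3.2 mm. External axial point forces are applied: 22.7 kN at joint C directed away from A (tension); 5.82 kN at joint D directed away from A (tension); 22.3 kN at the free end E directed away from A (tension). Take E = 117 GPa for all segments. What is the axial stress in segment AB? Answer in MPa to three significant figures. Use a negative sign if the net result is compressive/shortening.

53.7 MPa

Internal axial forces (sectioning from the free end, tension +): N_DE = 22.3 kN, N_CD = 28.12 kN, N_BC = 50.82 kN, N_AB = 50.82 kN.
A_AB = 945.7 mm².
σ_AB = N_AB/A_AB = 50820/945.7 = 53.74 MPa.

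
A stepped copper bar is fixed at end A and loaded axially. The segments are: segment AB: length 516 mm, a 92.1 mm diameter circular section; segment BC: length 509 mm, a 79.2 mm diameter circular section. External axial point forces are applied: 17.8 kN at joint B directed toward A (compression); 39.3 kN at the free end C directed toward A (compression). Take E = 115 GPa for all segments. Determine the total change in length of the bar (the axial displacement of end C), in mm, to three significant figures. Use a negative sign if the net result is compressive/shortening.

Internal axial forces (sectioning from the free end, tension +): N_BC = -39.3 kN, N_AB = -57.1 kN.
A_AB = 6662 mm².
A_BC = 4927 mm².
δ_AB = -57100·516/(6662·115000) = -0.03846 mm
δ_BC = -39300·509/(4927·115000) = -0.03531 mm
δ = Σδ_i = -0.07377 mm.

-0.0738 mm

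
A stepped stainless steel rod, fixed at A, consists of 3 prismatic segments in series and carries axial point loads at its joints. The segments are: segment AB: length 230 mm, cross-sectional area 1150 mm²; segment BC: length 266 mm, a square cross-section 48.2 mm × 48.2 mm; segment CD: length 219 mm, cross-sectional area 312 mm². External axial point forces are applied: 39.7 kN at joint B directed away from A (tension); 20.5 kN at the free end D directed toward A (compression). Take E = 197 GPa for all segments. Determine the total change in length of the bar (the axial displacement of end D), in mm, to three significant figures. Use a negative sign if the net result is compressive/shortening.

-0.0655 mm

Internal axial forces (sectioning from the free end, tension +): N_CD = -20.5 kN, N_BC = -20.5 kN, N_AB = 19.2 kN.
A_BC = 2323 mm².
δ_AB = 19200·230/(1150·197000) = 0.01949 mm
δ_BC = -20500·266/(2323·197000) = -0.01191 mm
δ_CD = -20500·219/(312·197000) = -0.07304 mm
δ = Σδ_i = -0.06546 mm.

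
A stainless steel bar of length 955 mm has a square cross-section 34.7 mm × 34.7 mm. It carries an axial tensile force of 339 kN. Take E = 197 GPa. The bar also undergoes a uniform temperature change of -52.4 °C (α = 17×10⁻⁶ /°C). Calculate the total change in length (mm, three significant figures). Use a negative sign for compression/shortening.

A = 1204 mm².
δ_mech = NL/(AE) = 339000·955/(1204·197000) = 1.365 mm.
δ_thermal = αLΔT = 17e-6·955·-52.4 = -0.8507 mm.
δ = δ_mech + δ_thermal = 0.5141 mm.

0.514 mm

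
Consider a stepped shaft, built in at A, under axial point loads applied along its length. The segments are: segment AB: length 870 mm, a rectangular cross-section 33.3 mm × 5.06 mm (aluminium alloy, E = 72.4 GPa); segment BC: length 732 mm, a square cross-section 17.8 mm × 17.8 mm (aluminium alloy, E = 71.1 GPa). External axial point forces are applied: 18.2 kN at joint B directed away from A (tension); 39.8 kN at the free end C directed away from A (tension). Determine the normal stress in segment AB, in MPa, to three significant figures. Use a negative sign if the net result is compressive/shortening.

344 MPa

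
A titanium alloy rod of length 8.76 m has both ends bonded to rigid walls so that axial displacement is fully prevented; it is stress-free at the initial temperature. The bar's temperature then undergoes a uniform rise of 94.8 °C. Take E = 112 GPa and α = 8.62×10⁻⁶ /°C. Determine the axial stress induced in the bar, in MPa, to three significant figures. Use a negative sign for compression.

-91.5 MPa

Free thermal expansion αLΔT = 8.62e-6 · 8760 · 94.8 = 7.158 mm.
The walls impose strain ε = −(7.158)/8760 = -8.1718e-04; σ = Eε = 112000 · -8.1718e-04 = -91.52 MPa.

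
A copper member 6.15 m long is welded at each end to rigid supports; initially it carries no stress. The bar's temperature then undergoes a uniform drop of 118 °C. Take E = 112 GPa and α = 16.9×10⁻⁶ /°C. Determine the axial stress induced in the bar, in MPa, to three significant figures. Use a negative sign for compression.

223 MPa

Free thermal expansion αLΔT = 16.9e-6 · 6150 · -118 = -12.26 mm.
The walls impose strain ε = −(-12.26)/6150 = 1.9942e-03; σ = Eε = 112000 · 1.9942e-03 = 223.4 MPa.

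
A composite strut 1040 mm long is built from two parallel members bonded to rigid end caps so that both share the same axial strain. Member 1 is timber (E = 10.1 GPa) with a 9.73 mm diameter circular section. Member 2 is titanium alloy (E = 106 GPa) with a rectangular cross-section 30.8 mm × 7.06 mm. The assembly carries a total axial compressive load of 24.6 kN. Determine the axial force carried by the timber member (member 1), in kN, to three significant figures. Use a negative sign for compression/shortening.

A_1 = 74.36 mm².
A_2 = 217.4 mm².
Equal strain + equilibrium ⇒ each member carries load in proportion to AE: A₁E₁ = 751000 N, A₂E₂ = 23050000 N, ΣAE = 23800000 N.
F₁ = P·A₁E₁/ΣAE = -24600·751000/23800000 = -776.2 N.

-0.776 kN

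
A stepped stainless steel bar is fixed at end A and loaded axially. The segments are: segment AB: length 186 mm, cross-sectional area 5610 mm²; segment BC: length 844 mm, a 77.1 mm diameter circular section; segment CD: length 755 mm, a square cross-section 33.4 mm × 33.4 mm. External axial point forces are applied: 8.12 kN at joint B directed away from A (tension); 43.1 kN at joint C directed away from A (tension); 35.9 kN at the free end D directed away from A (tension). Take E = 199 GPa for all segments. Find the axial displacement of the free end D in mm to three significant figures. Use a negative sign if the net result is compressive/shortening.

Internal axial forces (sectioning from the free end, tension +): N_CD = 35.9 kN, N_BC = 79 kN, N_AB = 87.12 kN.
A_BC = 4669 mm².
A_CD = 1116 mm².
δ_AB = 87120·186/(5610·199000) = 0.01451 mm
δ_BC = 79000·844/(4669·199000) = 0.07177 mm
δ_CD = 35900·755/(1116·199000) = 0.1221 mm
δ = Σδ_i = 0.2084 mm.

0.208 mm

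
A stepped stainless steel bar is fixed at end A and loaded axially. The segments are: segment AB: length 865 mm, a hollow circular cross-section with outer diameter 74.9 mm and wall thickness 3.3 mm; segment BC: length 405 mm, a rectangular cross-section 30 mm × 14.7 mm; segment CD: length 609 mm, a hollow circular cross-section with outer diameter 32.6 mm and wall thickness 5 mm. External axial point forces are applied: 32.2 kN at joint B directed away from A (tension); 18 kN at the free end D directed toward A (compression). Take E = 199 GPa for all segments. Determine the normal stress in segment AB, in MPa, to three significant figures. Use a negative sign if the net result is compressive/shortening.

Internal axial forces (sectioning from the free end, tension +): N_CD = -18 kN, N_BC = -18 kN, N_AB = 14.2 kN.
A_AB = 742.3 mm².
σ_AB = N_AB/A_AB = 14200/742.3 = 19.13 MPa.

19.1 MPa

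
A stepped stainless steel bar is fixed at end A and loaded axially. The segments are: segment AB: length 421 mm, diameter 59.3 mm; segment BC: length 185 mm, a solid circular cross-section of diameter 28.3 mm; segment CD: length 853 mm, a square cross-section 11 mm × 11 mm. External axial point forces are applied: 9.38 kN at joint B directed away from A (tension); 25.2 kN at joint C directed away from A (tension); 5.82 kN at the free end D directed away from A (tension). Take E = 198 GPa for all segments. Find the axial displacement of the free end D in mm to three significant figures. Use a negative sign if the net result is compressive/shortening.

Internal axial forces (sectioning from the free end, tension +): N_CD = 5.82 kN, N_BC = 31.02 kN, N_AB = 40.4 kN.
A_AB = 2762 mm².
A_BC = 629 mm².
A_CD = 121 mm².
δ_AB = 40400·421/(2762·198000) = 0.0311 mm
δ_BC = 31020·185/(629·198000) = 0.04608 mm
δ_CD = 5820·853/(121·198000) = 0.2072 mm
δ = Σδ_i = 0.2844 mm.

0.284 mm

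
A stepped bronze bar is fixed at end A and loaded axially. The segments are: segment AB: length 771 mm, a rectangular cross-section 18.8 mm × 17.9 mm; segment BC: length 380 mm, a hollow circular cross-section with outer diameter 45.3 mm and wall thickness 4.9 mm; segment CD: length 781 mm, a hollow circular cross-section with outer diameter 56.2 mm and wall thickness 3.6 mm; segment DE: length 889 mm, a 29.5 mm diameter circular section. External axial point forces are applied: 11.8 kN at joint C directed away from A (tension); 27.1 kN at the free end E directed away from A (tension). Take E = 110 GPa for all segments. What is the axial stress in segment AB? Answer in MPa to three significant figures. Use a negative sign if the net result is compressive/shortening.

116 MPa

Internal axial forces (sectioning from the free end, tension +): N_DE = 27.1 kN, N_CD = 27.1 kN, N_BC = 38.9 kN, N_AB = 38.9 kN.
A_AB = 336.5 mm².
σ_AB = N_AB/A_AB = 38900/336.5 = 115.6 MPa.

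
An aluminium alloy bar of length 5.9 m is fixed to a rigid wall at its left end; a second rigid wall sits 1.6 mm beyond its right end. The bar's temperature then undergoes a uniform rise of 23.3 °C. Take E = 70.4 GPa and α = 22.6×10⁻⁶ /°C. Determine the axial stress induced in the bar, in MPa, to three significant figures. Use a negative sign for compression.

Free thermal expansion αLΔT = 22.6e-6 · 5900 · 23.3 = 3.107 mm.
The walls engage after the gap closes; constrained expansion = 3.107 − 1.6 = 1.507 mm.
The walls impose strain ε = −(1.507)/5900 = -2.5539e-04; σ = Eε = 70400 · -2.5539e-04 = -17.98 MPa.

-18.0 MPa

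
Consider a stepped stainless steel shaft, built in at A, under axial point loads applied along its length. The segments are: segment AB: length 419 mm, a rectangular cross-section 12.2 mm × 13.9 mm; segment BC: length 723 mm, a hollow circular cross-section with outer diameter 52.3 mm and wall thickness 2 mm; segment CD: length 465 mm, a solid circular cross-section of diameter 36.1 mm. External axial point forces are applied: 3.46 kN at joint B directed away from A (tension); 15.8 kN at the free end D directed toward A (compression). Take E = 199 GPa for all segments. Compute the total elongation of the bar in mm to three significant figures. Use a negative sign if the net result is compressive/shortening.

-0.371 mm

Internal axial forces (sectioning from the free end, tension +): N_CD = -15.8 kN, N_BC = -15.8 kN, N_AB = -12.34 kN.
A_AB = 169.6 mm².
A_BC = 316 mm².
A_CD = 1024 mm².
δ_AB = -12340·419/(169.6·199000) = -0.1532 mm
δ_BC = -15800·723/(316·199000) = -0.1816 mm
δ_CD = -15800·465/(1024·199000) = -0.03607 mm
δ = Σδ_i = -0.3709 mm.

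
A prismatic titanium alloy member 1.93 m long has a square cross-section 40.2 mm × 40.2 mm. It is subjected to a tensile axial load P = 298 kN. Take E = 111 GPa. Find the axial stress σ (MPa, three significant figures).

A = 1616 mm².
σ = N/A = 298000/1616 = 184.4 MPa.

184 MPa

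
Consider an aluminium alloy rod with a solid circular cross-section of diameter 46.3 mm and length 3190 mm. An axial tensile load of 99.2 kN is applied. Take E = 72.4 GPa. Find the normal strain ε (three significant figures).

8.14e-04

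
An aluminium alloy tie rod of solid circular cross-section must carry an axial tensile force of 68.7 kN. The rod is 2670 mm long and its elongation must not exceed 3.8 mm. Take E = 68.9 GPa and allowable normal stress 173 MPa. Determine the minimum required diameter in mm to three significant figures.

29.9 mm

Required area A ≥ P/σ_allow = 68700/173 = 397.1 mm².
For a solid circular section, d ≥ √(4A/π) = 22.49 mm.
Elongation limit: A ≥ PL/(Eδ_allow) = 68700·2670/(68900·3.8) = 700.6 mm² ⇒ d ≥ 29.87 mm.
The elongation limit governs.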